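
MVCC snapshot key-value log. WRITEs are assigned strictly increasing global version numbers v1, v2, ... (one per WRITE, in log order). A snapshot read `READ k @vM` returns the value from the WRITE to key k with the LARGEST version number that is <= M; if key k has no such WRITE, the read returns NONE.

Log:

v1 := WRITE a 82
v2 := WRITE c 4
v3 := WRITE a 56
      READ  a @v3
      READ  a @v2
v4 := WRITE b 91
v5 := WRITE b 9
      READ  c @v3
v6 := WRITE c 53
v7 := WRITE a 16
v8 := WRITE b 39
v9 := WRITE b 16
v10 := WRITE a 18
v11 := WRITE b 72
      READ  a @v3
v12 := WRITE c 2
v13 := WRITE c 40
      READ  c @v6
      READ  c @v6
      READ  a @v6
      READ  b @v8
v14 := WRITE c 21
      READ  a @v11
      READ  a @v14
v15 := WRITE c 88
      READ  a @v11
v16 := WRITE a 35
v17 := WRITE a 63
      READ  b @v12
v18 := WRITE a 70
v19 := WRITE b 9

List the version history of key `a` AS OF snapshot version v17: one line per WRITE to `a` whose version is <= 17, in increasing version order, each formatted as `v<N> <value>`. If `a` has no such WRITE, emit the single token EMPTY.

Answer: v1 82
v3 56
v7 16
v10 18
v16 35
v17 63

Derivation:
Scan writes for key=a with version <= 17:
  v1 WRITE a 82 -> keep
  v2 WRITE c 4 -> skip
  v3 WRITE a 56 -> keep
  v4 WRITE b 91 -> skip
  v5 WRITE b 9 -> skip
  v6 WRITE c 53 -> skip
  v7 WRITE a 16 -> keep
  v8 WRITE b 39 -> skip
  v9 WRITE b 16 -> skip
  v10 WRITE a 18 -> keep
  v11 WRITE b 72 -> skip
  v12 WRITE c 2 -> skip
  v13 WRITE c 40 -> skip
  v14 WRITE c 21 -> skip
  v15 WRITE c 88 -> skip
  v16 WRITE a 35 -> keep
  v17 WRITE a 63 -> keep
  v18 WRITE a 70 -> drop (> snap)
  v19 WRITE b 9 -> skip
Collected: [(1, 82), (3, 56), (7, 16), (10, 18), (16, 35), (17, 63)]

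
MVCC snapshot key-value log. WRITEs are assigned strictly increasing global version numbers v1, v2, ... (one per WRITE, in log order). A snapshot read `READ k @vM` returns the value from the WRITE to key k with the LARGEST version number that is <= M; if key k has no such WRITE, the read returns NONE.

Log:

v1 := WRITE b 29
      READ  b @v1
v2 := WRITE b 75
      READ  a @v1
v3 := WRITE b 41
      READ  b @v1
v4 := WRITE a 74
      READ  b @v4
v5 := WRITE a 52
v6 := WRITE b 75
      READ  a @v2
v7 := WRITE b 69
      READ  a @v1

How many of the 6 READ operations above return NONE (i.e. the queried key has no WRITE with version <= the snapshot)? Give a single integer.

v1: WRITE b=29  (b history now [(1, 29)])
READ b @v1: history=[(1, 29)] -> pick v1 -> 29
v2: WRITE b=75  (b history now [(1, 29), (2, 75)])
READ a @v1: history=[] -> no version <= 1 -> NONE
v3: WRITE b=41  (b history now [(1, 29), (2, 75), (3, 41)])
READ b @v1: history=[(1, 29), (2, 75), (3, 41)] -> pick v1 -> 29
v4: WRITE a=74  (a history now [(4, 74)])
READ b @v4: history=[(1, 29), (2, 75), (3, 41)] -> pick v3 -> 41
v5: WRITE a=52  (a history now [(4, 74), (5, 52)])
v6: WRITE b=75  (b history now [(1, 29), (2, 75), (3, 41), (6, 75)])
READ a @v2: history=[(4, 74), (5, 52)] -> no version <= 2 -> NONE
v7: WRITE b=69  (b history now [(1, 29), (2, 75), (3, 41), (6, 75), (7, 69)])
READ a @v1: history=[(4, 74), (5, 52)] -> no version <= 1 -> NONE
Read results in order: ['29', 'NONE', '29', '41', 'NONE', 'NONE']
NONE count = 3

Answer: 3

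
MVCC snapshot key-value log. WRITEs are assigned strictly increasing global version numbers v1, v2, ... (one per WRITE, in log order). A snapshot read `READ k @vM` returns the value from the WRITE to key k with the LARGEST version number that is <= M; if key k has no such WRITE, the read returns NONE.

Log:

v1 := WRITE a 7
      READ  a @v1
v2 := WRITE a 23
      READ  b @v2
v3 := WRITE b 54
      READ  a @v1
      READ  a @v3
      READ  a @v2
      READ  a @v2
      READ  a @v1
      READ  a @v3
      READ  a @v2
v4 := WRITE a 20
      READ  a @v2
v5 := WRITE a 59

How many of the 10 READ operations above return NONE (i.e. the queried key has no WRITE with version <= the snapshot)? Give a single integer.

Answer: 1

Derivation:
v1: WRITE a=7  (a history now [(1, 7)])
READ a @v1: history=[(1, 7)] -> pick v1 -> 7
v2: WRITE a=23  (a history now [(1, 7), (2, 23)])
READ b @v2: history=[] -> no version <= 2 -> NONE
v3: WRITE b=54  (b history now [(3, 54)])
READ a @v1: history=[(1, 7), (2, 23)] -> pick v1 -> 7
READ a @v3: history=[(1, 7), (2, 23)] -> pick v2 -> 23
READ a @v2: history=[(1, 7), (2, 23)] -> pick v2 -> 23
READ a @v2: history=[(1, 7), (2, 23)] -> pick v2 -> 23
READ a @v1: history=[(1, 7), (2, 23)] -> pick v1 -> 7
READ a @v3: history=[(1, 7), (2, 23)] -> pick v2 -> 23
READ a @v2: history=[(1, 7), (2, 23)] -> pick v2 -> 23
v4: WRITE a=20  (a history now [(1, 7), (2, 23), (4, 20)])
READ a @v2: history=[(1, 7), (2, 23), (4, 20)] -> pick v2 -> 23
v5: WRITE a=59  (a history now [(1, 7), (2, 23), (4, 20), (5, 59)])
Read results in order: ['7', 'NONE', '7', '23', '23', '23', '7', '23', '23', '23']
NONE count = 1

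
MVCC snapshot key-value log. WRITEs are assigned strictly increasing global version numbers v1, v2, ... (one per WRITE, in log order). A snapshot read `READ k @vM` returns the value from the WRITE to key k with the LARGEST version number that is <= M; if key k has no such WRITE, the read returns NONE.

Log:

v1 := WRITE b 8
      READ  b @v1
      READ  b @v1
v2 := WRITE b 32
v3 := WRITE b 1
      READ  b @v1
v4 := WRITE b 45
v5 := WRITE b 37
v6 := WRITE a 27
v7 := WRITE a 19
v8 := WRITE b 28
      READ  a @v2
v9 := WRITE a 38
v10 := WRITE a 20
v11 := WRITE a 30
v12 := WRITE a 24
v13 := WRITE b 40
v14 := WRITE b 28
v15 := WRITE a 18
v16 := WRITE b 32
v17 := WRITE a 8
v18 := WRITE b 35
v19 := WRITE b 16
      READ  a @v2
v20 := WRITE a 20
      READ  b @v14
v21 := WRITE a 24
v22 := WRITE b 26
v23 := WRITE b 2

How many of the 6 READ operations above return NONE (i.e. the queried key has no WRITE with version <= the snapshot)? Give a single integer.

Answer: 2

Derivation:
v1: WRITE b=8  (b history now [(1, 8)])
READ b @v1: history=[(1, 8)] -> pick v1 -> 8
READ b @v1: history=[(1, 8)] -> pick v1 -> 8
v2: WRITE b=32  (b history now [(1, 8), (2, 32)])
v3: WRITE b=1  (b history now [(1, 8), (2, 32), (3, 1)])
READ b @v1: history=[(1, 8), (2, 32), (3, 1)] -> pick v1 -> 8
v4: WRITE b=45  (b history now [(1, 8), (2, 32), (3, 1), (4, 45)])
v5: WRITE b=37  (b history now [(1, 8), (2, 32), (3, 1), (4, 45), (5, 37)])
v6: WRITE a=27  (a history now [(6, 27)])
v7: WRITE a=19  (a history now [(6, 27), (7, 19)])
v8: WRITE b=28  (b history now [(1, 8), (2, 32), (3, 1), (4, 45), (5, 37), (8, 28)])
READ a @v2: history=[(6, 27), (7, 19)] -> no version <= 2 -> NONE
v9: WRITE a=38  (a history now [(6, 27), (7, 19), (9, 38)])
v10: WRITE a=20  (a history now [(6, 27), (7, 19), (9, 38), (10, 20)])
v11: WRITE a=30  (a history now [(6, 27), (7, 19), (9, 38), (10, 20), (11, 30)])
v12: WRITE a=24  (a history now [(6, 27), (7, 19), (9, 38), (10, 20), (11, 30), (12, 24)])
v13: WRITE b=40  (b history now [(1, 8), (2, 32), (3, 1), (4, 45), (5, 37), (8, 28), (13, 40)])
v14: WRITE b=28  (b history now [(1, 8), (2, 32), (3, 1), (4, 45), (5, 37), (8, 28), (13, 40), (14, 28)])
v15: WRITE a=18  (a history now [(6, 27), (7, 19), (9, 38), (10, 20), (11, 30), (12, 24), (15, 18)])
v16: WRITE b=32  (b history now [(1, 8), (2, 32), (3, 1), (4, 45), (5, 37), (8, 28), (13, 40), (14, 28), (16, 32)])
v17: WRITE a=8  (a history now [(6, 27), (7, 19), (9, 38), (10, 20), (11, 30), (12, 24), (15, 18), (17, 8)])
v18: WRITE b=35  (b history now [(1, 8), (2, 32), (3, 1), (4, 45), (5, 37), (8, 28), (13, 40), (14, 28), (16, 32), (18, 35)])
v19: WRITE b=16  (b history now [(1, 8), (2, 32), (3, 1), (4, 45), (5, 37), (8, 28), (13, 40), (14, 28), (16, 32), (18, 35), (19, 16)])
READ a @v2: history=[(6, 27), (7, 19), (9, 38), (10, 20), (11, 30), (12, 24), (15, 18), (17, 8)] -> no version <= 2 -> NONE
v20: WRITE a=20  (a history now [(6, 27), (7, 19), (9, 38), (10, 20), (11, 30), (12, 24), (15, 18), (17, 8), (20, 20)])
READ b @v14: history=[(1, 8), (2, 32), (3, 1), (4, 45), (5, 37), (8, 28), (13, 40), (14, 28), (16, 32), (18, 35), (19, 16)] -> pick v14 -> 28
v21: WRITE a=24  (a history now [(6, 27), (7, 19), (9, 38), (10, 20), (11, 30), (12, 24), (15, 18), (17, 8), (20, 20), (21, 24)])
v22: WRITE b=26  (b history now [(1, 8), (2, 32), (3, 1), (4, 45), (5, 37), (8, 28), (13, 40), (14, 28), (16, 32), (18, 35), (19, 16), (22, 26)])
v23: WRITE b=2  (b history now [(1, 8), (2, 32), (3, 1), (4, 45), (5, 37), (8, 28), (13, 40), (14, 28), (16, 32), (18, 35), (19, 16), (22, 26), (23, 2)])
Read results in order: ['8', '8', '8', 'NONE', 'NONE', '28']
NONE count = 2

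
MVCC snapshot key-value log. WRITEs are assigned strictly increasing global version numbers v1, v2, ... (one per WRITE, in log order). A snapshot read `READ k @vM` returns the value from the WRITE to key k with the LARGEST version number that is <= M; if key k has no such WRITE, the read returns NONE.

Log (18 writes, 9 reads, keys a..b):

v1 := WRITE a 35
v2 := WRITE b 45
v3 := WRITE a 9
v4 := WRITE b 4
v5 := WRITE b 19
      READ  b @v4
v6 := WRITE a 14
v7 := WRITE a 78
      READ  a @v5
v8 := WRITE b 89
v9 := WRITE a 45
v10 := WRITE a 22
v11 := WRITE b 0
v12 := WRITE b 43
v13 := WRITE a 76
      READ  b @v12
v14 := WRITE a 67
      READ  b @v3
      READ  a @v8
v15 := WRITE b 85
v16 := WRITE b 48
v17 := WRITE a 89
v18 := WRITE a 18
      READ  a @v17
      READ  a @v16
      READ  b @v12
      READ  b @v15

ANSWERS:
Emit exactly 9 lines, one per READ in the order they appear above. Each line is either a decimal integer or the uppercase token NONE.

v1: WRITE a=35  (a history now [(1, 35)])
v2: WRITE b=45  (b history now [(2, 45)])
v3: WRITE a=9  (a history now [(1, 35), (3, 9)])
v4: WRITE b=4  (b history now [(2, 45), (4, 4)])
v5: WRITE b=19  (b history now [(2, 45), (4, 4), (5, 19)])
READ b @v4: history=[(2, 45), (4, 4), (5, 19)] -> pick v4 -> 4
v6: WRITE a=14  (a history now [(1, 35), (3, 9), (6, 14)])
v7: WRITE a=78  (a history now [(1, 35), (3, 9), (6, 14), (7, 78)])
READ a @v5: history=[(1, 35), (3, 9), (6, 14), (7, 78)] -> pick v3 -> 9
v8: WRITE b=89  (b history now [(2, 45), (4, 4), (5, 19), (8, 89)])
v9: WRITE a=45  (a history now [(1, 35), (3, 9), (6, 14), (7, 78), (9, 45)])
v10: WRITE a=22  (a history now [(1, 35), (3, 9), (6, 14), (7, 78), (9, 45), (10, 22)])
v11: WRITE b=0  (b history now [(2, 45), (4, 4), (5, 19), (8, 89), (11, 0)])
v12: WRITE b=43  (b history now [(2, 45), (4, 4), (5, 19), (8, 89), (11, 0), (12, 43)])
v13: WRITE a=76  (a history now [(1, 35), (3, 9), (6, 14), (7, 78), (9, 45), (10, 22), (13, 76)])
READ b @v12: history=[(2, 45), (4, 4), (5, 19), (8, 89), (11, 0), (12, 43)] -> pick v12 -> 43
v14: WRITE a=67  (a history now [(1, 35), (3, 9), (6, 14), (7, 78), (9, 45), (10, 22), (13, 76), (14, 67)])
READ b @v3: history=[(2, 45), (4, 4), (5, 19), (8, 89), (11, 0), (12, 43)] -> pick v2 -> 45
READ a @v8: history=[(1, 35), (3, 9), (6, 14), (7, 78), (9, 45), (10, 22), (13, 76), (14, 67)] -> pick v7 -> 78
v15: WRITE b=85  (b history now [(2, 45), (4, 4), (5, 19), (8, 89), (11, 0), (12, 43), (15, 85)])
v16: WRITE b=48  (b history now [(2, 45), (4, 4), (5, 19), (8, 89), (11, 0), (12, 43), (15, 85), (16, 48)])
v17: WRITE a=89  (a history now [(1, 35), (3, 9), (6, 14), (7, 78), (9, 45), (10, 22), (13, 76), (14, 67), (17, 89)])
v18: WRITE a=18  (a history now [(1, 35), (3, 9), (6, 14), (7, 78), (9, 45), (10, 22), (13, 76), (14, 67), (17, 89), (18, 18)])
READ a @v17: history=[(1, 35), (3, 9), (6, 14), (7, 78), (9, 45), (10, 22), (13, 76), (14, 67), (17, 89), (18, 18)] -> pick v17 -> 89
READ a @v16: history=[(1, 35), (3, 9), (6, 14), (7, 78), (9, 45), (10, 22), (13, 76), (14, 67), (17, 89), (18, 18)] -> pick v14 -> 67
READ b @v12: history=[(2, 45), (4, 4), (5, 19), (8, 89), (11, 0), (12, 43), (15, 85), (16, 48)] -> pick v12 -> 43
READ b @v15: history=[(2, 45), (4, 4), (5, 19), (8, 89), (11, 0), (12, 43), (15, 85), (16, 48)] -> pick v15 -> 85

Answer: 4
9
43
45
78
89
67
43
85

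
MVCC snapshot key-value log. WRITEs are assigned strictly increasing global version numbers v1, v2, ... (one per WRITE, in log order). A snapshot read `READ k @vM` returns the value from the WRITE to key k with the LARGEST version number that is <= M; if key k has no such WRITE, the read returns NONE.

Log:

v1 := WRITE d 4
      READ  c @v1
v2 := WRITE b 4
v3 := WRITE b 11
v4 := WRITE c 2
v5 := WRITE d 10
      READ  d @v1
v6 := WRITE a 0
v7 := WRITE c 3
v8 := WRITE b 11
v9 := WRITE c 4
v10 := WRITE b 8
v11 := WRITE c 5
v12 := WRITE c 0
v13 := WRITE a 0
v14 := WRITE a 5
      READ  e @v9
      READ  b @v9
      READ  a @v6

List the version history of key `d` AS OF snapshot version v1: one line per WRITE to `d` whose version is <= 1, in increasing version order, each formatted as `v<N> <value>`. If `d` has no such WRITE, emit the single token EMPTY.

Answer: v1 4

Derivation:
Scan writes for key=d with version <= 1:
  v1 WRITE d 4 -> keep
  v2 WRITE b 4 -> skip
  v3 WRITE b 11 -> skip
  v4 WRITE c 2 -> skip
  v5 WRITE d 10 -> drop (> snap)
  v6 WRITE a 0 -> skip
  v7 WRITE c 3 -> skip
  v8 WRITE b 11 -> skip
  v9 WRITE c 4 -> skip
  v10 WRITE b 8 -> skip
  v11 WRITE c 5 -> skip
  v12 WRITE c 0 -> skip
  v13 WRITE a 0 -> skip
  v14 WRITE a 5 -> skip
Collected: [(1, 4)]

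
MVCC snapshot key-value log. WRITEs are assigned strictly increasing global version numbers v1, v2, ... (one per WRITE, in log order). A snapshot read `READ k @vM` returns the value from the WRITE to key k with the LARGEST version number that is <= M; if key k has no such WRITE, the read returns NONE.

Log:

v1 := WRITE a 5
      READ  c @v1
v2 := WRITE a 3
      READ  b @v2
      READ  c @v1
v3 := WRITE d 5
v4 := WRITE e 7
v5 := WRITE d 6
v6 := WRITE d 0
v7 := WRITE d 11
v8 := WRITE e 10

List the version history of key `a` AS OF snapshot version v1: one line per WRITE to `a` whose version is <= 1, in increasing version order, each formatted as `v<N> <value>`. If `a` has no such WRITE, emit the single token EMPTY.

Scan writes for key=a with version <= 1:
  v1 WRITE a 5 -> keep
  v2 WRITE a 3 -> drop (> snap)
  v3 WRITE d 5 -> skip
  v4 WRITE e 7 -> skip
  v5 WRITE d 6 -> skip
  v6 WRITE d 0 -> skip
  v7 WRITE d 11 -> skip
  v8 WRITE e 10 -> skip
Collected: [(1, 5)]

Answer: v1 5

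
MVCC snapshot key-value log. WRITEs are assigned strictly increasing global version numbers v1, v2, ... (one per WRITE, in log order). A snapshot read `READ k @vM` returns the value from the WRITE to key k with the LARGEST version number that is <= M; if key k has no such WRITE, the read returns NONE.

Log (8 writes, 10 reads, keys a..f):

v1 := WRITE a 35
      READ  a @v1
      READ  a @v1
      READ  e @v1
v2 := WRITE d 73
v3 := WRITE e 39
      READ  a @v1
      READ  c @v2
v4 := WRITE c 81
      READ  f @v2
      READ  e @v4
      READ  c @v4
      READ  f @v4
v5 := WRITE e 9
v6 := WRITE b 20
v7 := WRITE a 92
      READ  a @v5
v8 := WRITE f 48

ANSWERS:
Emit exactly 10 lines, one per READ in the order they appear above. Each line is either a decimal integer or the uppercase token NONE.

v1: WRITE a=35  (a history now [(1, 35)])
READ a @v1: history=[(1, 35)] -> pick v1 -> 35
READ a @v1: history=[(1, 35)] -> pick v1 -> 35
READ e @v1: history=[] -> no version <= 1 -> NONE
v2: WRITE d=73  (d history now [(2, 73)])
v3: WRITE e=39  (e history now [(3, 39)])
READ a @v1: history=[(1, 35)] -> pick v1 -> 35
READ c @v2: history=[] -> no version <= 2 -> NONE
v4: WRITE c=81  (c history now [(4, 81)])
READ f @v2: history=[] -> no version <= 2 -> NONE
READ e @v4: history=[(3, 39)] -> pick v3 -> 39
READ c @v4: history=[(4, 81)] -> pick v4 -> 81
READ f @v4: history=[] -> no version <= 4 -> NONE
v5: WRITE e=9  (e history now [(3, 39), (5, 9)])
v6: WRITE b=20  (b history now [(6, 20)])
v7: WRITE a=92  (a history now [(1, 35), (7, 92)])
READ a @v5: history=[(1, 35), (7, 92)] -> pick v1 -> 35
v8: WRITE f=48  (f history now [(8, 48)])

Answer: 35
35
NONE
35
NONE
NONE
39
81
NONE
35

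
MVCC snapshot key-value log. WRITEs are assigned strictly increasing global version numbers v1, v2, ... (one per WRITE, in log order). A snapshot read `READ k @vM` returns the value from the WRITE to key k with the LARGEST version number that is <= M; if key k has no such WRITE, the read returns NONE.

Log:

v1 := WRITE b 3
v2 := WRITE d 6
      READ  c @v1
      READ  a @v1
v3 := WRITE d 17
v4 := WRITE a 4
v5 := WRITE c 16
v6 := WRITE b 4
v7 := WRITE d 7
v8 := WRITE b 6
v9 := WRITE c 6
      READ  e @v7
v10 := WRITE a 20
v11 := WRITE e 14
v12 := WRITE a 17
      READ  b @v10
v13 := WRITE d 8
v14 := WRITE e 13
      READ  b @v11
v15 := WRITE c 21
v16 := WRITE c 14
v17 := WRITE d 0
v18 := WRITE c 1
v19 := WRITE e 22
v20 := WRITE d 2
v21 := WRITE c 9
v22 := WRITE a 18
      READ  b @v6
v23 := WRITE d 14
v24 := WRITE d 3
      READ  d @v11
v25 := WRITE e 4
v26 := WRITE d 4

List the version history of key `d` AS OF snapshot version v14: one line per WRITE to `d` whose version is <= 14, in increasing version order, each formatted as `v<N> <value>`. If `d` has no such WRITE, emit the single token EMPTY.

Scan writes for key=d with version <= 14:
  v1 WRITE b 3 -> skip
  v2 WRITE d 6 -> keep
  v3 WRITE d 17 -> keep
  v4 WRITE a 4 -> skip
  v5 WRITE c 16 -> skip
  v6 WRITE b 4 -> skip
  v7 WRITE d 7 -> keep
  v8 WRITE b 6 -> skip
  v9 WRITE c 6 -> skip
  v10 WRITE a 20 -> skip
  v11 WRITE e 14 -> skip
  v12 WRITE a 17 -> skip
  v13 WRITE d 8 -> keep
  v14 WRITE e 13 -> skip
  v15 WRITE c 21 -> skip
  v16 WRITE c 14 -> skip
  v17 WRITE d 0 -> drop (> snap)
  v18 WRITE c 1 -> skip
  v19 WRITE e 22 -> skip
  v20 WRITE d 2 -> drop (> snap)
  v21 WRITE c 9 -> skip
  v22 WRITE a 18 -> skip
  v23 WRITE d 14 -> drop (> snap)
  v24 WRITE d 3 -> drop (> snap)
  v25 WRITE e 4 -> skip
  v26 WRITE d 4 -> drop (> snap)
Collected: [(2, 6), (3, 17), (7, 7), (13, 8)]

Answer: v2 6
v3 17
v7 7
v13 8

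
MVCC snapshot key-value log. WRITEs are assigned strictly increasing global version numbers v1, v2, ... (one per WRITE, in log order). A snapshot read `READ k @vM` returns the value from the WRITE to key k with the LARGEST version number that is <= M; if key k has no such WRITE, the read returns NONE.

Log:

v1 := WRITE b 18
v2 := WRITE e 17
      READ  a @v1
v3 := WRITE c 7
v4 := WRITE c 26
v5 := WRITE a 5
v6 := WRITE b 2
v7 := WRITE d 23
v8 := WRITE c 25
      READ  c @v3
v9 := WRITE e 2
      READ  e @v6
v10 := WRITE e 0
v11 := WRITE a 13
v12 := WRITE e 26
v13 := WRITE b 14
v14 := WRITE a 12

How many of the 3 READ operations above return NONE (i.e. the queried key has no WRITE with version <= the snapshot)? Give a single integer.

Answer: 1

Derivation:
v1: WRITE b=18  (b history now [(1, 18)])
v2: WRITE e=17  (e history now [(2, 17)])
READ a @v1: history=[] -> no version <= 1 -> NONE
v3: WRITE c=7  (c history now [(3, 7)])
v4: WRITE c=26  (c history now [(3, 7), (4, 26)])
v5: WRITE a=5  (a history now [(5, 5)])
v6: WRITE b=2  (b history now [(1, 18), (6, 2)])
v7: WRITE d=23  (d history now [(7, 23)])
v8: WRITE c=25  (c history now [(3, 7), (4, 26), (8, 25)])
READ c @v3: history=[(3, 7), (4, 26), (8, 25)] -> pick v3 -> 7
v9: WRITE e=2  (e history now [(2, 17), (9, 2)])
READ e @v6: history=[(2, 17), (9, 2)] -> pick v2 -> 17
v10: WRITE e=0  (e history now [(2, 17), (9, 2), (10, 0)])
v11: WRITE a=13  (a history now [(5, 5), (11, 13)])
v12: WRITE e=26  (e history now [(2, 17), (9, 2), (10, 0), (12, 26)])
v13: WRITE b=14  (b history now [(1, 18), (6, 2), (13, 14)])
v14: WRITE a=12  (a history now [(5, 5), (11, 13), (14, 12)])
Read results in order: ['NONE', '7', '17']
NONE count = 1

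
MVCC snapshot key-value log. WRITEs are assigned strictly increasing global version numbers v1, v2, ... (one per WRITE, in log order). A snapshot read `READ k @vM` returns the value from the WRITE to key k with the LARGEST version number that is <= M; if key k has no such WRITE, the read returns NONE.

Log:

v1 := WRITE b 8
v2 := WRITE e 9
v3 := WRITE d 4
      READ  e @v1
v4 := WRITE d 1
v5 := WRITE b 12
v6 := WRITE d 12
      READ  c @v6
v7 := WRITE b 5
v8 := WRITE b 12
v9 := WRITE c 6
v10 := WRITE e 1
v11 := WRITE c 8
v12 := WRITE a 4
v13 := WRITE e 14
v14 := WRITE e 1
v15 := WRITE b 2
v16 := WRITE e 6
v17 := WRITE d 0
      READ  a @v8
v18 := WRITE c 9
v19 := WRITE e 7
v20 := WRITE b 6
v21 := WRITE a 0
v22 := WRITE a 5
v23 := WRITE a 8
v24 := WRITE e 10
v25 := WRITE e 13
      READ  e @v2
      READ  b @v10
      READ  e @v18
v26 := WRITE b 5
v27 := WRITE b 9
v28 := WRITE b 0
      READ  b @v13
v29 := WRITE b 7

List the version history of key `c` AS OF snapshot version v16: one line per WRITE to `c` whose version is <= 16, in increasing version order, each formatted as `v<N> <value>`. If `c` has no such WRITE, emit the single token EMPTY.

Answer: v9 6
v11 8

Derivation:
Scan writes for key=c with version <= 16:
  v1 WRITE b 8 -> skip
  v2 WRITE e 9 -> skip
  v3 WRITE d 4 -> skip
  v4 WRITE d 1 -> skip
  v5 WRITE b 12 -> skip
  v6 WRITE d 12 -> skip
  v7 WRITE b 5 -> skip
  v8 WRITE b 12 -> skip
  v9 WRITE c 6 -> keep
  v10 WRITE e 1 -> skip
  v11 WRITE c 8 -> keep
  v12 WRITE a 4 -> skip
  v13 WRITE e 14 -> skip
  v14 WRITE e 1 -> skip
  v15 WRITE b 2 -> skip
  v16 WRITE e 6 -> skip
  v17 WRITE d 0 -> skip
  v18 WRITE c 9 -> drop (> snap)
  v19 WRITE e 7 -> skip
  v20 WRITE b 6 -> skip
  v21 WRITE a 0 -> skip
  v22 WRITE a 5 -> skip
  v23 WRITE a 8 -> skip
  v24 WRITE e 10 -> skip
  v25 WRITE e 13 -> skip
  v26 WRITE b 5 -> skip
  v27 WRITE b 9 -> skip
  v28 WRITE b 0 -> skip
  v29 WRITE b 7 -> skip
Collected: [(9, 6), (11, 8)]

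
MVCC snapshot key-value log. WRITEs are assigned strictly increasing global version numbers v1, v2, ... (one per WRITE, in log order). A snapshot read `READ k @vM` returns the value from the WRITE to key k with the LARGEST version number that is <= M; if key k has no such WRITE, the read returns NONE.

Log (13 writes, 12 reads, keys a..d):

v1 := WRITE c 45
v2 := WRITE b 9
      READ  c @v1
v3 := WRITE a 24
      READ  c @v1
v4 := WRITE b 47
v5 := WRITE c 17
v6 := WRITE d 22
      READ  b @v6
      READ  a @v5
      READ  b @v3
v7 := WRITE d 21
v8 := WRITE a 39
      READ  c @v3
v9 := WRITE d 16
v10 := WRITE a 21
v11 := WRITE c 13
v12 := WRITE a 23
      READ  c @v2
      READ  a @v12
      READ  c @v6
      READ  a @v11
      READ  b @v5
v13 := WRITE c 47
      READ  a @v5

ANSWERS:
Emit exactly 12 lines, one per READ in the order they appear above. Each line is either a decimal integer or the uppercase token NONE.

Answer: 45
45
47
24
9
45
45
23
17
21
47
24

Derivation:
v1: WRITE c=45  (c history now [(1, 45)])
v2: WRITE b=9  (b history now [(2, 9)])
READ c @v1: history=[(1, 45)] -> pick v1 -> 45
v3: WRITE a=24  (a history now [(3, 24)])
READ c @v1: history=[(1, 45)] -> pick v1 -> 45
v4: WRITE b=47  (b history now [(2, 9), (4, 47)])
v5: WRITE c=17  (c history now [(1, 45), (5, 17)])
v6: WRITE d=22  (d history now [(6, 22)])
READ b @v6: history=[(2, 9), (4, 47)] -> pick v4 -> 47
READ a @v5: history=[(3, 24)] -> pick v3 -> 24
READ b @v3: history=[(2, 9), (4, 47)] -> pick v2 -> 9
v7: WRITE d=21  (d history now [(6, 22), (7, 21)])
v8: WRITE a=39  (a history now [(3, 24), (8, 39)])
READ c @v3: history=[(1, 45), (5, 17)] -> pick v1 -> 45
v9: WRITE d=16  (d history now [(6, 22), (7, 21), (9, 16)])
v10: WRITE a=21  (a history now [(3, 24), (8, 39), (10, 21)])
v11: WRITE c=13  (c history now [(1, 45), (5, 17), (11, 13)])
v12: WRITE a=23  (a history now [(3, 24), (8, 39), (10, 21), (12, 23)])
READ c @v2: history=[(1, 45), (5, 17), (11, 13)] -> pick v1 -> 45
READ a @v12: history=[(3, 24), (8, 39), (10, 21), (12, 23)] -> pick v12 -> 23
READ c @v6: history=[(1, 45), (5, 17), (11, 13)] -> pick v5 -> 17
READ a @v11: history=[(3, 24), (8, 39), (10, 21), (12, 23)] -> pick v10 -> 21
READ b @v5: history=[(2, 9), (4, 47)] -> pick v4 -> 47
v13: WRITE c=47  (c history now [(1, 45), (5, 17), (11, 13), (13, 47)])
READ a @v5: history=[(3, 24), (8, 39), (10, 21), (12, 23)] -> pick v3 -> 24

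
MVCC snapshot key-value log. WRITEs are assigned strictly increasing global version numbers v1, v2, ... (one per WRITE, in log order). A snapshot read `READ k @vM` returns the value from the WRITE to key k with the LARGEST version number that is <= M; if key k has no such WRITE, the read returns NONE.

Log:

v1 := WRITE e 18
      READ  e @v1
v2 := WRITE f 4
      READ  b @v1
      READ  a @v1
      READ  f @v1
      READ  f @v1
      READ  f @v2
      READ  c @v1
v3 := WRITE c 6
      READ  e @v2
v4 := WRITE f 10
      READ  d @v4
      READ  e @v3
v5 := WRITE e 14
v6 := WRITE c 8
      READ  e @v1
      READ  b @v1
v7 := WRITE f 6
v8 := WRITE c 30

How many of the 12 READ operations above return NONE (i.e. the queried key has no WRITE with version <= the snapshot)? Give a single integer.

v1: WRITE e=18  (e history now [(1, 18)])
READ e @v1: history=[(1, 18)] -> pick v1 -> 18
v2: WRITE f=4  (f history now [(2, 4)])
READ b @v1: history=[] -> no version <= 1 -> NONE
READ a @v1: history=[] -> no version <= 1 -> NONE
READ f @v1: history=[(2, 4)] -> no version <= 1 -> NONE
READ f @v1: history=[(2, 4)] -> no version <= 1 -> NONE
READ f @v2: history=[(2, 4)] -> pick v2 -> 4
READ c @v1: history=[] -> no version <= 1 -> NONE
v3: WRITE c=6  (c history now [(3, 6)])
READ e @v2: history=[(1, 18)] -> pick v1 -> 18
v4: WRITE f=10  (f history now [(2, 4), (4, 10)])
READ d @v4: history=[] -> no version <= 4 -> NONE
READ e @v3: history=[(1, 18)] -> pick v1 -> 18
v5: WRITE e=14  (e history now [(1, 18), (5, 14)])
v6: WRITE c=8  (c history now [(3, 6), (6, 8)])
READ e @v1: history=[(1, 18), (5, 14)] -> pick v1 -> 18
READ b @v1: history=[] -> no version <= 1 -> NONE
v7: WRITE f=6  (f history now [(2, 4), (4, 10), (7, 6)])
v8: WRITE c=30  (c history now [(3, 6), (6, 8), (8, 30)])
Read results in order: ['18', 'NONE', 'NONE', 'NONE', 'NONE', '4', 'NONE', '18', 'NONE', '18', '18', 'NONE']
NONE count = 7

Answer: 7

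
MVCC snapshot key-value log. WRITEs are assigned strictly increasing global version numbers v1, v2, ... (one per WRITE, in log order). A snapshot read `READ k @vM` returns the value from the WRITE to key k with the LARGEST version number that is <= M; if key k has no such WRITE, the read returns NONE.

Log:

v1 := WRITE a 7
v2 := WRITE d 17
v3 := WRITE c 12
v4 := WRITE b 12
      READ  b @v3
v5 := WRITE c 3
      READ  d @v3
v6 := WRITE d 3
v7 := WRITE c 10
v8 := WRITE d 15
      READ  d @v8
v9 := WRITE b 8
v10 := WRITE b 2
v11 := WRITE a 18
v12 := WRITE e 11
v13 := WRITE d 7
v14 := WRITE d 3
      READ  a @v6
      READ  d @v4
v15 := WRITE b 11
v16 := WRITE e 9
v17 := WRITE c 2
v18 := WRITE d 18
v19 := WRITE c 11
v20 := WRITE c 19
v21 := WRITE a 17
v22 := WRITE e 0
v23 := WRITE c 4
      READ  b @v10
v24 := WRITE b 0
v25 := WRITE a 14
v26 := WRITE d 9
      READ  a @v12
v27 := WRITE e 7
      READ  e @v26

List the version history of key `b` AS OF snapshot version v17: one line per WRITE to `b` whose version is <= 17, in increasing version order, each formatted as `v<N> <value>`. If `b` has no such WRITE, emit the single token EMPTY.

Answer: v4 12
v9 8
v10 2
v15 11

Derivation:
Scan writes for key=b with version <= 17:
  v1 WRITE a 7 -> skip
  v2 WRITE d 17 -> skip
  v3 WRITE c 12 -> skip
  v4 WRITE b 12 -> keep
  v5 WRITE c 3 -> skip
  v6 WRITE d 3 -> skip
  v7 WRITE c 10 -> skip
  v8 WRITE d 15 -> skip
  v9 WRITE b 8 -> keep
  v10 WRITE b 2 -> keep
  v11 WRITE a 18 -> skip
  v12 WRITE e 11 -> skip
  v13 WRITE d 7 -> skip
  v14 WRITE d 3 -> skip
  v15 WRITE b 11 -> keep
  v16 WRITE e 9 -> skip
  v17 WRITE c 2 -> skip
  v18 WRITE d 18 -> skip
  v19 WRITE c 11 -> skip
  v20 WRITE c 19 -> skip
  v21 WRITE a 17 -> skip
  v22 WRITE e 0 -> skip
  v23 WRITE c 4 -> skip
  v24 WRITE b 0 -> drop (> snap)
  v25 WRITE a 14 -> skip
  v26 WRITE d 9 -> skip
  v27 WRITE e 7 -> skip
Collected: [(4, 12), (9, 8), (10, 2), (15, 11)]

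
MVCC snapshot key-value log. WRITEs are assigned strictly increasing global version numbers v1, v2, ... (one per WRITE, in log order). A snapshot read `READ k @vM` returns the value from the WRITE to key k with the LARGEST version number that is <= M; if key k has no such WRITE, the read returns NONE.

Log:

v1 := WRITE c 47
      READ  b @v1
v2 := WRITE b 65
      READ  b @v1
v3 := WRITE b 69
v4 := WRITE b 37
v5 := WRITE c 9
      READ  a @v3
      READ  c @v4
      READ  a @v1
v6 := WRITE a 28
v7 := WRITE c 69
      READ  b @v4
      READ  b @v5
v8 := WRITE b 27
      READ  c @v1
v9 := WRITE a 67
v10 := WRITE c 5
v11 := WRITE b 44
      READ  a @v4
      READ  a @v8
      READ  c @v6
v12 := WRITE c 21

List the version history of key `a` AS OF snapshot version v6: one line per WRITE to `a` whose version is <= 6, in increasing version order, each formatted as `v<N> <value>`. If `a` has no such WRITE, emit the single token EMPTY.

Answer: v6 28

Derivation:
Scan writes for key=a with version <= 6:
  v1 WRITE c 47 -> skip
  v2 WRITE b 65 -> skip
  v3 WRITE b 69 -> skip
  v4 WRITE b 37 -> skip
  v5 WRITE c 9 -> skip
  v6 WRITE a 28 -> keep
  v7 WRITE c 69 -> skip
  v8 WRITE b 27 -> skip
  v9 WRITE a 67 -> drop (> snap)
  v10 WRITE c 5 -> skip
  v11 WRITE b 44 -> skip
  v12 WRITE c 21 -> skip
Collected: [(6, 28)]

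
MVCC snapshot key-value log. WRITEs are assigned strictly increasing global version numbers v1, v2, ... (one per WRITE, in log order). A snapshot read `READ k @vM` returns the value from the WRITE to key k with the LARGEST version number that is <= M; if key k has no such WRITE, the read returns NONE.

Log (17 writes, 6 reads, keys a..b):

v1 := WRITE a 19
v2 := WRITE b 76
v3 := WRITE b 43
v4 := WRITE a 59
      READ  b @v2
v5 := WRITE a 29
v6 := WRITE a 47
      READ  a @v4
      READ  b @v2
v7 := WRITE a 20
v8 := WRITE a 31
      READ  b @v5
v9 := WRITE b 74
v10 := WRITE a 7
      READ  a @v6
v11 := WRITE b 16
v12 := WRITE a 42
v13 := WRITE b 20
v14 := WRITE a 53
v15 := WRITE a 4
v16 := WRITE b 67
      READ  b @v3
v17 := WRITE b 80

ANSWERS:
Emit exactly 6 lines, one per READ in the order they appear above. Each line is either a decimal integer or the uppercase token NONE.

Answer: 76
59
76
43
47
43

Derivation:
v1: WRITE a=19  (a history now [(1, 19)])
v2: WRITE b=76  (b history now [(2, 76)])
v3: WRITE b=43  (b history now [(2, 76), (3, 43)])
v4: WRITE a=59  (a history now [(1, 19), (4, 59)])
READ b @v2: history=[(2, 76), (3, 43)] -> pick v2 -> 76
v5: WRITE a=29  (a history now [(1, 19), (4, 59), (5, 29)])
v6: WRITE a=47  (a history now [(1, 19), (4, 59), (5, 29), (6, 47)])
READ a @v4: history=[(1, 19), (4, 59), (5, 29), (6, 47)] -> pick v4 -> 59
READ b @v2: history=[(2, 76), (3, 43)] -> pick v2 -> 76
v7: WRITE a=20  (a history now [(1, 19), (4, 59), (5, 29), (6, 47), (7, 20)])
v8: WRITE a=31  (a history now [(1, 19), (4, 59), (5, 29), (6, 47), (7, 20), (8, 31)])
READ b @v5: history=[(2, 76), (3, 43)] -> pick v3 -> 43
v9: WRITE b=74  (b history now [(2, 76), (3, 43), (9, 74)])
v10: WRITE a=7  (a history now [(1, 19), (4, 59), (5, 29), (6, 47), (7, 20), (8, 31), (10, 7)])
READ a @v6: history=[(1, 19), (4, 59), (5, 29), (6, 47), (7, 20), (8, 31), (10, 7)] -> pick v6 -> 47
v11: WRITE b=16  (b history now [(2, 76), (3, 43), (9, 74), (11, 16)])
v12: WRITE a=42  (a history now [(1, 19), (4, 59), (5, 29), (6, 47), (7, 20), (8, 31), (10, 7), (12, 42)])
v13: WRITE b=20  (b history now [(2, 76), (3, 43), (9, 74), (11, 16), (13, 20)])
v14: WRITE a=53  (a history now [(1, 19), (4, 59), (5, 29), (6, 47), (7, 20), (8, 31), (10, 7), (12, 42), (14, 53)])
v15: WRITE a=4  (a history now [(1, 19), (4, 59), (5, 29), (6, 47), (7, 20), (8, 31), (10, 7), (12, 42), (14, 53), (15, 4)])
v16: WRITE b=67  (b history now [(2, 76), (3, 43), (9, 74), (11, 16), (13, 20), (16, 67)])
READ b @v3: history=[(2, 76), (3, 43), (9, 74), (11, 16), (13, 20), (16, 67)] -> pick v3 -> 43
v17: WRITE b=80  (b history now [(2, 76), (3, 43), (9, 74), (11, 16), (13, 20), (16, 67), (17, 80)])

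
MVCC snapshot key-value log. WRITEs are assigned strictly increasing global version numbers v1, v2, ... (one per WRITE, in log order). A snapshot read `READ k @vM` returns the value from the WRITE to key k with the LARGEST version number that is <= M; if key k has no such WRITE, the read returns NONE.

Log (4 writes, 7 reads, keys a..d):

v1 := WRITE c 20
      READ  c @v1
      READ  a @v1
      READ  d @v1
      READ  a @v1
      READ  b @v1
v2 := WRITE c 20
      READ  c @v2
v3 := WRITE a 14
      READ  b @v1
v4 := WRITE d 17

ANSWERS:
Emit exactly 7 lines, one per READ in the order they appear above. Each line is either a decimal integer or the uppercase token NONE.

v1: WRITE c=20  (c history now [(1, 20)])
READ c @v1: history=[(1, 20)] -> pick v1 -> 20
READ a @v1: history=[] -> no version <= 1 -> NONE
READ d @v1: history=[] -> no version <= 1 -> NONE
READ a @v1: history=[] -> no version <= 1 -> NONE
READ b @v1: history=[] -> no version <= 1 -> NONE
v2: WRITE c=20  (c history now [(1, 20), (2, 20)])
READ c @v2: history=[(1, 20), (2, 20)] -> pick v2 -> 20
v3: WRITE a=14  (a history now [(3, 14)])
READ b @v1: history=[] -> no version <= 1 -> NONE
v4: WRITE d=17  (d history now [(4, 17)])

Answer: 20
NONE
NONE
NONE
NONE
20
NONE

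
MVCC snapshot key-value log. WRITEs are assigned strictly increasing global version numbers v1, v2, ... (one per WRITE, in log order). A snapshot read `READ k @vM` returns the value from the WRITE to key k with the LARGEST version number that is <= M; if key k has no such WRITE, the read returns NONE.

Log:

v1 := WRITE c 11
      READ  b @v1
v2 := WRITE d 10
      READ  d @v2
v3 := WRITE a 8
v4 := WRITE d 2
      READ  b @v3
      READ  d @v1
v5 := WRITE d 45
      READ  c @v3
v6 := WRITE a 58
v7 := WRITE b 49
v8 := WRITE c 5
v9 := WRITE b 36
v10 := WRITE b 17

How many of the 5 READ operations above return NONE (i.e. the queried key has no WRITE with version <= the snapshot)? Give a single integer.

Answer: 3

Derivation:
v1: WRITE c=11  (c history now [(1, 11)])
READ b @v1: history=[] -> no version <= 1 -> NONE
v2: WRITE d=10  (d history now [(2, 10)])
READ d @v2: history=[(2, 10)] -> pick v2 -> 10
v3: WRITE a=8  (a history now [(3, 8)])
v4: WRITE d=2  (d history now [(2, 10), (4, 2)])
READ b @v3: history=[] -> no version <= 3 -> NONE
READ d @v1: history=[(2, 10), (4, 2)] -> no version <= 1 -> NONE
v5: WRITE d=45  (d history now [(2, 10), (4, 2), (5, 45)])
READ c @v3: history=[(1, 11)] -> pick v1 -> 11
v6: WRITE a=58  (a history now [(3, 8), (6, 58)])
v7: WRITE b=49  (b history now [(7, 49)])
v8: WRITE c=5  (c history now [(1, 11), (8, 5)])
v9: WRITE b=36  (b history now [(7, 49), (9, 36)])
v10: WRITE b=17  (b history now [(7, 49), (9, 36), (10, 17)])
Read results in order: ['NONE', '10', 'NONE', 'NONE', '11']
NONE count = 3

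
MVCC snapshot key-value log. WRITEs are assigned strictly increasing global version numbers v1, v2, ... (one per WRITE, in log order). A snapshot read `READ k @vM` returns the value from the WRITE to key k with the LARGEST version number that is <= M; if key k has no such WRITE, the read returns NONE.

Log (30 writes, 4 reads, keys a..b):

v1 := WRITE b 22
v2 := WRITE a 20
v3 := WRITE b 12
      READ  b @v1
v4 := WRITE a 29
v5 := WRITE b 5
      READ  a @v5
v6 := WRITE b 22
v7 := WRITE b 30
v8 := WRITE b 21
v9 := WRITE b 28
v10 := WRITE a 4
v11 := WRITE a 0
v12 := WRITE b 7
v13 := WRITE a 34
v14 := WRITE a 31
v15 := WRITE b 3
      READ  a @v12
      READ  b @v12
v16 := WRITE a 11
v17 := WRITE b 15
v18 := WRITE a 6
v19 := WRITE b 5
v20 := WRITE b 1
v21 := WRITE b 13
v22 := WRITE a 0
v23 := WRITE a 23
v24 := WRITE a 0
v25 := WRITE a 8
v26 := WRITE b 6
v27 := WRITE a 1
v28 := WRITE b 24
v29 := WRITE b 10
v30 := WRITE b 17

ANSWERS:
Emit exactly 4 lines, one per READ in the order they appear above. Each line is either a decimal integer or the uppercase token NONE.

Answer: 22
29
0
7

Derivation:
v1: WRITE b=22  (b history now [(1, 22)])
v2: WRITE a=20  (a history now [(2, 20)])
v3: WRITE b=12  (b history now [(1, 22), (3, 12)])
READ b @v1: history=[(1, 22), (3, 12)] -> pick v1 -> 22
v4: WRITE a=29  (a history now [(2, 20), (4, 29)])
v5: WRITE b=5  (b history now [(1, 22), (3, 12), (5, 5)])
READ a @v5: history=[(2, 20), (4, 29)] -> pick v4 -> 29
v6: WRITE b=22  (b history now [(1, 22), (3, 12), (5, 5), (6, 22)])
v7: WRITE b=30  (b history now [(1, 22), (3, 12), (5, 5), (6, 22), (7, 30)])
v8: WRITE b=21  (b history now [(1, 22), (3, 12), (5, 5), (6, 22), (7, 30), (8, 21)])
v9: WRITE b=28  (b history now [(1, 22), (3, 12), (5, 5), (6, 22), (7, 30), (8, 21), (9, 28)])
v10: WRITE a=4  (a history now [(2, 20), (4, 29), (10, 4)])
v11: WRITE a=0  (a history now [(2, 20), (4, 29), (10, 4), (11, 0)])
v12: WRITE b=7  (b history now [(1, 22), (3, 12), (5, 5), (6, 22), (7, 30), (8, 21), (9, 28), (12, 7)])
v13: WRITE a=34  (a history now [(2, 20), (4, 29), (10, 4), (11, 0), (13, 34)])
v14: WRITE a=31  (a history now [(2, 20), (4, 29), (10, 4), (11, 0), (13, 34), (14, 31)])
v15: WRITE b=3  (b history now [(1, 22), (3, 12), (5, 5), (6, 22), (7, 30), (8, 21), (9, 28), (12, 7), (15, 3)])
READ a @v12: history=[(2, 20), (4, 29), (10, 4), (11, 0), (13, 34), (14, 31)] -> pick v11 -> 0
READ b @v12: history=[(1, 22), (3, 12), (5, 5), (6, 22), (7, 30), (8, 21), (9, 28), (12, 7), (15, 3)] -> pick v12 -> 7
v16: WRITE a=11  (a history now [(2, 20), (4, 29), (10, 4), (11, 0), (13, 34), (14, 31), (16, 11)])
v17: WRITE b=15  (b history now [(1, 22), (3, 12), (5, 5), (6, 22), (7, 30), (8, 21), (9, 28), (12, 7), (15, 3), (17, 15)])
v18: WRITE a=6  (a history now [(2, 20), (4, 29), (10, 4), (11, 0), (13, 34), (14, 31), (16, 11), (18, 6)])
v19: WRITE b=5  (b history now [(1, 22), (3, 12), (5, 5), (6, 22), (7, 30), (8, 21), (9, 28), (12, 7), (15, 3), (17, 15), (19, 5)])
v20: WRITE b=1  (b history now [(1, 22), (3, 12), (5, 5), (6, 22), (7, 30), (8, 21), (9, 28), (12, 7), (15, 3), (17, 15), (19, 5), (20, 1)])
v21: WRITE b=13  (b history now [(1, 22), (3, 12), (5, 5), (6, 22), (7, 30), (8, 21), (9, 28), (12, 7), (15, 3), (17, 15), (19, 5), (20, 1), (21, 13)])
v22: WRITE a=0  (a history now [(2, 20), (4, 29), (10, 4), (11, 0), (13, 34), (14, 31), (16, 11), (18, 6), (22, 0)])
v23: WRITE a=23  (a history now [(2, 20), (4, 29), (10, 4), (11, 0), (13, 34), (14, 31), (16, 11), (18, 6), (22, 0), (23, 23)])
v24: WRITE a=0  (a history now [(2, 20), (4, 29), (10, 4), (11, 0), (13, 34), (14, 31), (16, 11), (18, 6), (22, 0), (23, 23), (24, 0)])
v25: WRITE a=8  (a history now [(2, 20), (4, 29), (10, 4), (11, 0), (13, 34), (14, 31), (16, 11), (18, 6), (22, 0), (23, 23), (24, 0), (25, 8)])
v26: WRITE b=6  (b history now [(1, 22), (3, 12), (5, 5), (6, 22), (7, 30), (8, 21), (9, 28), (12, 7), (15, 3), (17, 15), (19, 5), (20, 1), (21, 13), (26, 6)])
v27: WRITE a=1  (a history now [(2, 20), (4, 29), (10, 4), (11, 0), (13, 34), (14, 31), (16, 11), (18, 6), (22, 0), (23, 23), (24, 0), (25, 8), (27, 1)])
v28: WRITE b=24  (b history now [(1, 22), (3, 12), (5, 5), (6, 22), (7, 30), (8, 21), (9, 28), (12, 7), (15, 3), (17, 15), (19, 5), (20, 1), (21, 13), (26, 6), (28, 24)])
v29: WRITE b=10  (b history now [(1, 22), (3, 12), (5, 5), (6, 22), (7, 30), (8, 21), (9, 28), (12, 7), (15, 3), (17, 15), (19, 5), (20, 1), (21, 13), (26, 6), (28, 24), (29, 10)])
v30: WRITE b=17  (b history now [(1, 22), (3, 12), (5, 5), (6, 22), (7, 30), (8, 21), (9, 28), (12, 7), (15, 3), (17, 15), (19, 5), (20, 1), (21, 13), (26, 6), (28, 24), (29, 10), (30, 17)])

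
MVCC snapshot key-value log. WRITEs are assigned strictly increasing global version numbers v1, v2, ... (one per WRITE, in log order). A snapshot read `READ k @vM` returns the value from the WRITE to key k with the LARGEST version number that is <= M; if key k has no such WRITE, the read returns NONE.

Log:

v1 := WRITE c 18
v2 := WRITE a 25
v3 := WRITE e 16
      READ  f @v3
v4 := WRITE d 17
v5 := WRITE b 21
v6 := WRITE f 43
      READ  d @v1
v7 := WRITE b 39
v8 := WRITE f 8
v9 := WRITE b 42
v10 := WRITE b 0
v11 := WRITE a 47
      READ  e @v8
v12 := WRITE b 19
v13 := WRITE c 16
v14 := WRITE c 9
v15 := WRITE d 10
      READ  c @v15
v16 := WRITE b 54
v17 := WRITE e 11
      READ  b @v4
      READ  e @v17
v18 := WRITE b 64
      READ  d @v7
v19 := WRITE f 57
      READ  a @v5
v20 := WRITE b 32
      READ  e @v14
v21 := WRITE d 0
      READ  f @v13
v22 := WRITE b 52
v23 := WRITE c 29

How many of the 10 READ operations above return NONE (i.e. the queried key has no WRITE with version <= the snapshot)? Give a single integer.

v1: WRITE c=18  (c history now [(1, 18)])
v2: WRITE a=25  (a history now [(2, 25)])
v3: WRITE e=16  (e history now [(3, 16)])
READ f @v3: history=[] -> no version <= 3 -> NONE
v4: WRITE d=17  (d history now [(4, 17)])
v5: WRITE b=21  (b history now [(5, 21)])
v6: WRITE f=43  (f history now [(6, 43)])
READ d @v1: history=[(4, 17)] -> no version <= 1 -> NONE
v7: WRITE b=39  (b history now [(5, 21), (7, 39)])
v8: WRITE f=8  (f history now [(6, 43), (8, 8)])
v9: WRITE b=42  (b history now [(5, 21), (7, 39), (9, 42)])
v10: WRITE b=0  (b history now [(5, 21), (7, 39), (9, 42), (10, 0)])
v11: WRITE a=47  (a history now [(2, 25), (11, 47)])
READ e @v8: history=[(3, 16)] -> pick v3 -> 16
v12: WRITE b=19  (b history now [(5, 21), (7, 39), (9, 42), (10, 0), (12, 19)])
v13: WRITE c=16  (c history now [(1, 18), (13, 16)])
v14: WRITE c=9  (c history now [(1, 18), (13, 16), (14, 9)])
v15: WRITE d=10  (d history now [(4, 17), (15, 10)])
READ c @v15: history=[(1, 18), (13, 16), (14, 9)] -> pick v14 -> 9
v16: WRITE b=54  (b history now [(5, 21), (7, 39), (9, 42), (10, 0), (12, 19), (16, 54)])
v17: WRITE e=11  (e history now [(3, 16), (17, 11)])
READ b @v4: history=[(5, 21), (7, 39), (9, 42), (10, 0), (12, 19), (16, 54)] -> no version <= 4 -> NONE
READ e @v17: history=[(3, 16), (17, 11)] -> pick v17 -> 11
v18: WRITE b=64  (b history now [(5, 21), (7, 39), (9, 42), (10, 0), (12, 19), (16, 54), (18, 64)])
READ d @v7: history=[(4, 17), (15, 10)] -> pick v4 -> 17
v19: WRITE f=57  (f history now [(6, 43), (8, 8), (19, 57)])
READ a @v5: history=[(2, 25), (11, 47)] -> pick v2 -> 25
v20: WRITE b=32  (b history now [(5, 21), (7, 39), (9, 42), (10, 0), (12, 19), (16, 54), (18, 64), (20, 32)])
READ e @v14: history=[(3, 16), (17, 11)] -> pick v3 -> 16
v21: WRITE d=0  (d history now [(4, 17), (15, 10), (21, 0)])
READ f @v13: history=[(6, 43), (8, 8), (19, 57)] -> pick v8 -> 8
v22: WRITE b=52  (b history now [(5, 21), (7, 39), (9, 42), (10, 0), (12, 19), (16, 54), (18, 64), (20, 32), (22, 52)])
v23: WRITE c=29  (c history now [(1, 18), (13, 16), (14, 9), (23, 29)])
Read results in order: ['NONE', 'NONE', '16', '9', 'NONE', '11', '17', '25', '16', '8']
NONE count = 3

Answer: 3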